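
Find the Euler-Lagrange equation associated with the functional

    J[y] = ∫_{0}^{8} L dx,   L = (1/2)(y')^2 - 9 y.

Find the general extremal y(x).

The Lagrangian is L = (1/2)(y')^2 - 9 y.
∂L/∂y = -9.
∂L/∂y' = y'.
The Euler-Lagrange equation d/dx(∂L/∂y') − ∂L/∂y = 0 becomes:
    y'' + 9 = 0
General solution: y(x) = -(9/2) x^2 + A x + B, where A and B are arbitrary constants fixed by the endpoint conditions.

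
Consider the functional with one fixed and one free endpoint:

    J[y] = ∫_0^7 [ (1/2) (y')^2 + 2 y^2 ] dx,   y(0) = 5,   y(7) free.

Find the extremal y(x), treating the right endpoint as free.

The Lagrangian L = (1/2) (y')^2 + 2 y^2 gives
    ∂L/∂y = 4 y,   ∂L/∂y' = y'.
Euler-Lagrange: y'' − 4 y = 0.
With k = 2, the general solution is
    y(x) = A cosh(2 x) + B sinh(2 x).
Fixed left endpoint y(0) = 5 ⇒ A = 5.
The right endpoint x = 7 is free, so the natural (transversality) condition is ∂L/∂y' |_{x=7} = 0, i.e. y'(7) = 0.
Compute y'(x) = A k sinh(k x) + B k cosh(k x), so
    y'(7) = A k sinh(k·7) + B k cosh(k·7) = 0
    ⇒ B = −A tanh(k·7) = − 5 tanh(2·7).
Therefore the extremal is
    y(x) = 5 cosh(2 x) − 5 tanh(2·7) sinh(2 x).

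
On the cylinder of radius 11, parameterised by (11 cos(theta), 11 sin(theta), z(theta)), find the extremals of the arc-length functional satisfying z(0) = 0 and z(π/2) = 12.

Parameterise the cylinder of radius R = 11 as
    r(θ) = (11 cos θ, 11 sin θ, z(θ)).
The arc-length element is
    ds = sqrt(121 + (dz/dθ)^2) dθ,
so the Lagrangian is L = sqrt(121 + z'^2).
L depends on z' only, not on z or θ, so ∂L/∂z = 0 and
    ∂L/∂z' = z' / sqrt(121 + z'^2).
The Euler-Lagrange equation gives
    d/dθ( z' / sqrt(121 + z'^2) ) = 0,
so z' is constant. Integrating once:
    z(θ) = a θ + b,
a helix on the cylinder (a straight line when the cylinder is unrolled). The constants a, b are determined by the endpoint conditions.
With endpoint conditions z(0) = 0 and z(π/2) = 12: from z(0) = b we get b = 0, and a·π/2 + 0 = 12 gives a = 24/π, so
    z(θ) = (24/π) θ.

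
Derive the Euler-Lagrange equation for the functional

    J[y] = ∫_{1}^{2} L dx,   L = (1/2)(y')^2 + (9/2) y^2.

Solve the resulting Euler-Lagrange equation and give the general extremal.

The Lagrangian is L = (1/2)(y')^2 + (9/2) y^2.
∂L/∂y = 9y.
∂L/∂y' = y'.
The Euler-Lagrange equation d/dx(∂L/∂y') − ∂L/∂y = 0 becomes:
    y'' - 9 y = 0
General solution: y(x) = A e^(3x) + B e^(-3x), where A and B are arbitrary constants fixed by the endpoint conditions.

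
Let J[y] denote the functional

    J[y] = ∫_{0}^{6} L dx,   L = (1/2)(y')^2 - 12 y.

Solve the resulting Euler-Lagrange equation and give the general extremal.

The Lagrangian is L = (1/2)(y')^2 - 12 y.
∂L/∂y = -12.
∂L/∂y' = y'.
The Euler-Lagrange equation d/dx(∂L/∂y') − ∂L/∂y = 0 becomes:
    y'' + 12 = 0
General solution: y(x) = -6 x^2 + A x + B, where A and B are arbitrary constants fixed by the endpoint conditions.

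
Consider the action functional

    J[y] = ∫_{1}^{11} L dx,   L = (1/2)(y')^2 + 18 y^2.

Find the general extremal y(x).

The Lagrangian is L = (1/2)(y')^2 + 18 y^2.
∂L/∂y = 36y.
∂L/∂y' = y'.
The Euler-Lagrange equation d/dx(∂L/∂y') − ∂L/∂y = 0 becomes:
    y'' - 36 y = 0
General solution: y(x) = A e^(6x) + B e^(-6x), where A and B are arbitrary constants fixed by the endpoint conditions.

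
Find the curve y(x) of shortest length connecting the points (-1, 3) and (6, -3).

Arc-length functional: J[y] = ∫ sqrt(1 + (y')^2) dx.
Lagrangian L = sqrt(1 + (y')^2) has no explicit y dependence, so ∂L/∂y = 0 and the Euler-Lagrange equation gives
    d/dx( y' / sqrt(1 + (y')^2) ) = 0  ⇒  y' / sqrt(1 + (y')^2) = const.
Hence y' is constant, so y(x) is affine.
Fitting the endpoints (-1, 3) and (6, -3):
    slope m = ((-3) − 3) / (6 − (-1)) = -6/7,
    intercept c = 3 − m·(-1) = 15/7.
Extremal: y(x) = (-6/7) x + 15/7.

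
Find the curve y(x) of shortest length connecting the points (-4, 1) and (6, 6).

Arc-length functional: J[y] = ∫ sqrt(1 + (y')^2) dx.
Lagrangian L = sqrt(1 + (y')^2) has no explicit y dependence, so ∂L/∂y = 0 and the Euler-Lagrange equation gives
    d/dx( y' / sqrt(1 + (y')^2) ) = 0  ⇒  y' / sqrt(1 + (y')^2) = const.
Hence y' is constant, so y(x) is affine.
Fitting the endpoints (-4, 1) and (6, 6):
    slope m = (6 − 1) / (6 − (-4)) = 1/2,
    intercept c = 1 − m·(-4) = 3.
Extremal: y(x) = (1/2) x + 3.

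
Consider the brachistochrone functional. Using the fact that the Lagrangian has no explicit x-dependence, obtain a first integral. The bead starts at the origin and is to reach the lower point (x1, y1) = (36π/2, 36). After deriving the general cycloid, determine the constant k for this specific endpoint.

The Lagrangian L = sqrt((1 + y'^2) / y) has no explicit x dependence, so the Beltrami identity applies:
    L − y' ∂L/∂y' = C.
Compute ∂L/∂y' = y' / sqrt(y (1 + y'^2)).
Substitute:
    sqrt((1 + y'^2)/y) − y'·y' / sqrt(y (1 + y'^2))
    = (1 + y'^2) / sqrt(y (1 + y'^2)) − y'^2 / sqrt(y (1 + y'^2))
    = 1 / sqrt(y (1 + y'^2)) = C.
Squaring and rearranging gives the first integral
    y (1 + y'^2) = 1/C^2 =: k   (constant).
Solving this first-order ODE by the substitution
    y = (k/2)(1 − cos θ)
yields the cycloid parameterisation
    x(θ) = (k/2)(θ − sin θ),   y(θ) = (k/2)(1 − cos θ).
The constant k is fixed by the endpoint condition.
Now fit the given lower endpoint (x1, y1) = (36π/2, 36). At the bottom of the first arch (θ = π), the parametric equations give
    y(π) = (k/2)(1 − cos π) = k,
    x(π) = (k/2)(π − sin π) = kπ/2.
Matching y(π) = 36 gives k = 36, consistent with x(π) = 36π/2. Therefore the specific cycloid is
    x(θ) = (36/2)(θ − sin θ),   y(θ) = (36/2)(1 − cos θ).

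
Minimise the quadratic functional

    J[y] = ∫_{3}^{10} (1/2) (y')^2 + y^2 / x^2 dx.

The Lagrangian is L = (1/2) (y')^2 + y^2 / x^2.
Compute ∂L/∂y = 2y/x^2, ∂L/∂y' = y'.
The Euler-Lagrange equation d/dx(∂L/∂y') − ∂L/∂y = 0 reduces to
    y'' − 2/x^2 · y = 0  (x > 0).
Its general solution is
    y(x) = A x^2 + B / x,
with A, B fixed by the endpoint conditions.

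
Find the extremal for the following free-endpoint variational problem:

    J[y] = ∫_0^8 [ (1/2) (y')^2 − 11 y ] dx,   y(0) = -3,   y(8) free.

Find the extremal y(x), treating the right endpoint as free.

The Lagrangian L = (1/2) (y')^2 − 11 y gives
    ∂L/∂y = −11,   ∂L/∂y' = y'.
Euler-Lagrange: d/dx(y') − (−11) = 0, i.e. y'' + 11 = 0, so
    y(x) = −(11/2) x^2 + C1 x + C2.
Fixed left endpoint y(0) = -3 ⇒ C2 = -3.
The right endpoint x = 8 is free, so the natural (transversality) condition is ∂L/∂y' |_{x=8} = 0, i.e. y'(8) = 0.
Compute y'(x) = −11 x + C1, so y'(8) = −88 + C1 = 0 ⇒ C1 = 88.
Therefore the extremal is
    y(x) = −(11/2) x^2 + 88 x − 3.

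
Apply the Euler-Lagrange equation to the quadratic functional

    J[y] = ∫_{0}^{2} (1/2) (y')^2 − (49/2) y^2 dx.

The Lagrangian is L = (1/2) (y')^2 − (49/2) y^2.
Compute ∂L/∂y = -49y, ∂L/∂y' = y'.
The Euler-Lagrange equation d/dx(∂L/∂y') − ∂L/∂y = 0 reduces to
    y'' + 49 y = 0.
Its general solution is
    y(x) = A sin(7x) + B cos(7x),
with A, B fixed by the endpoint conditions.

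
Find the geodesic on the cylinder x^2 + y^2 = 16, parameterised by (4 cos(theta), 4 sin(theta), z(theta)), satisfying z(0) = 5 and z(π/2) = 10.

Parameterise the cylinder of radius R = 4 as
    r(θ) = (4 cos θ, 4 sin θ, z(θ)).
The arc-length element is
    ds = sqrt(16 + (dz/dθ)^2) dθ,
so the Lagrangian is L = sqrt(16 + z'^2).
L depends on z' only, not on z or θ, so ∂L/∂z = 0 and
    ∂L/∂z' = z' / sqrt(16 + z'^2).
The Euler-Lagrange equation gives
    d/dθ( z' / sqrt(16 + z'^2) ) = 0,
so z' is constant. Integrating once:
    z(θ) = a θ + b,
a helix on the cylinder (a straight line when the cylinder is unrolled). The constants a, b are determined by the endpoint conditions.
With endpoint conditions z(0) = 5 and z(π/2) = 10: from z(0) = b we get b = 5, and a·π/2 + 5 = 10 gives a = 10/π, so
    z(θ) = (10/π) θ + 5.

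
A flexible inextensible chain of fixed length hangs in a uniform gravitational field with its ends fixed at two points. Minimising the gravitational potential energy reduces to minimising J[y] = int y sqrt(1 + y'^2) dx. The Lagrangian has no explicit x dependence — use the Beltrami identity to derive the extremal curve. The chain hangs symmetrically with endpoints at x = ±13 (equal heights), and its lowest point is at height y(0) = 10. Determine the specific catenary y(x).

The Lagrangian L(y, y') = y sqrt(1 + y'^2) has no explicit x dependence, so the Beltrami identity applies:
    L − y' ∂L/∂y' = C.
Compute ∂L/∂y' = y · y' / sqrt(1 + y'^2). Then
    L − y' ∂L/∂y'
    = y sqrt(1 + y'^2) − y · y'^2 / sqrt(1 + y'^2)
    = y (1 + y'^2 − y'^2) / sqrt(1 + y'^2)
    = y / sqrt(1 + y'^2) = C.
Squaring gives y^2 = C^2 (1 + y'^2), i.e.
    y'^2 = y^2 / C^2 − 1.
Separating variables,
    dy / sqrt(y^2 − C^2) = dx / C,
and integrating gives arccosh(y / C) = (x − a)/C, so
    y(x) = C cosh((x − a)/C),
the catenary. The constants C and a are fixed by the two endpoint conditions (and, for the hanging-chain problem, the length constraint selects C).
Now fit the given data. The endpoints x = ±13 are symmetric at equal height, so the catenary is even about its minimum: a = 0 and y(x) = C cosh(x/C). The lowest point is y(0) = C cosh(0) = C, and we are told y(0) = 10, so C = 10. Therefore
    y(x) = 10 cosh(x/10),
and at the endpoints
    y(±13) = 10 cosh(13/10).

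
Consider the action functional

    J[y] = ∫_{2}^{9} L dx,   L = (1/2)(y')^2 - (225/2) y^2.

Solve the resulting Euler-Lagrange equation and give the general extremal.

The Lagrangian is L = (1/2)(y')^2 - (225/2) y^2.
∂L/∂y = -225y.
∂L/∂y' = y'.
The Euler-Lagrange equation d/dx(∂L/∂y') − ∂L/∂y = 0 becomes:
    y'' + 225 y = 0
General solution: y(x) = A sin(15x) + B cos(15x), where A and B are arbitrary constants fixed by the endpoint conditions.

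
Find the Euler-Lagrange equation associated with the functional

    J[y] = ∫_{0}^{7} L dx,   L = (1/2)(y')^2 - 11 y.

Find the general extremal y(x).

The Lagrangian is L = (1/2)(y')^2 - 11 y.
∂L/∂y = -11.
∂L/∂y' = y'.
The Euler-Lagrange equation d/dx(∂L/∂y') − ∂L/∂y = 0 becomes:
    y'' + 11 = 0
General solution: y(x) = -(11/2) x^2 + A x + B, where A and B are arbitrary constants fixed by the endpoint conditions.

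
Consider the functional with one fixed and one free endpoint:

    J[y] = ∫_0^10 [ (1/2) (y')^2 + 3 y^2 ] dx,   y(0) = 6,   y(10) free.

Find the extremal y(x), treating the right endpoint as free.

The Lagrangian L = (1/2) (y')^2 + 3 y^2 gives
    ∂L/∂y = 6 y,   ∂L/∂y' = y'.
Euler-Lagrange: y'' − 6 y = 0.
With k = sqrt(6), the general solution is
    y(x) = A cosh(sqrt(6) x) + B sinh(sqrt(6) x).
Fixed left endpoint y(0) = 6 ⇒ A = 6.
The right endpoint x = 10 is free, so the natural (transversality) condition is ∂L/∂y' |_{x=10} = 0, i.e. y'(10) = 0.
Compute y'(x) = A k sinh(k x) + B k cosh(k x), so
    y'(10) = A k sinh(k·10) + B k cosh(k·10) = 0
    ⇒ B = −A tanh(k·10) = − 6 tanh(sqrt(6)·10).
Therefore the extremal is
    y(x) = 6 cosh(sqrt(6) x) − 6 tanh(sqrt(6)·10) sinh(sqrt(6) x).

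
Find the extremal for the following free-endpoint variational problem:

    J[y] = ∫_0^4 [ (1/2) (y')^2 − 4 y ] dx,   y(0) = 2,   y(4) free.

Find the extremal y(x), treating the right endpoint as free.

The Lagrangian L = (1/2) (y')^2 − 4 y gives
    ∂L/∂y = −4,   ∂L/∂y' = y'.
Euler-Lagrange: d/dx(y') − (−4) = 0, i.e. y'' + 4 = 0, so
    y(x) = −(4/2) x^2 + C1 x + C2.
Fixed left endpoint y(0) = 2 ⇒ C2 = 2.
The right endpoint x = 4 is free, so the natural (transversality) condition is ∂L/∂y' |_{x=4} = 0, i.e. y'(4) = 0.
Compute y'(x) = −4 x + C1, so y'(4) = −16 + C1 = 0 ⇒ C1 = 16.
Therefore the extremal is
    y(x) = −2 x^2 + 16 x + 2.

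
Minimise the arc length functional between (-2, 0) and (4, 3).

Arc-length functional: J[y] = ∫ sqrt(1 + (y')^2) dx.
Lagrangian L = sqrt(1 + (y')^2) has no explicit y dependence, so ∂L/∂y = 0 and the Euler-Lagrange equation gives
    d/dx( y' / sqrt(1 + (y')^2) ) = 0  ⇒  y' / sqrt(1 + (y')^2) = const.
Hence y' is constant, so y(x) is affine.
Fitting the endpoints (-2, 0) and (4, 3):
    slope m = (3 − 0) / (4 − (-2)) = 1/2,
    intercept c = 0 − m·(-2) = 1.
Extremal: y(x) = (1/2) x + 1.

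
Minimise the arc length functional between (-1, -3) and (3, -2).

Arc-length functional: J[y] = ∫ sqrt(1 + (y')^2) dx.
Lagrangian L = sqrt(1 + (y')^2) has no explicit y dependence, so ∂L/∂y = 0 and the Euler-Lagrange equation gives
    d/dx( y' / sqrt(1 + (y')^2) ) = 0  ⇒  y' / sqrt(1 + (y')^2) = const.
Hence y' is constant, so y(x) is affine.
Fitting the endpoints (-1, -3) and (3, -2):
    slope m = ((-2) − (-3)) / (3 − (-1)) = 1/4,
    intercept c = (-3) − m·(-1) = -11/4.
Extremal: y(x) = (1/4) x - 11/4.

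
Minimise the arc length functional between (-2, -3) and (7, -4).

Arc-length functional: J[y] = ∫ sqrt(1 + (y')^2) dx.
Lagrangian L = sqrt(1 + (y')^2) has no explicit y dependence, so ∂L/∂y = 0 and the Euler-Lagrange equation gives
    d/dx( y' / sqrt(1 + (y')^2) ) = 0  ⇒  y' / sqrt(1 + (y')^2) = const.
Hence y' is constant, so y(x) is affine.
Fitting the endpoints (-2, -3) and (7, -4):
    slope m = ((-4) − (-3)) / (7 − (-2)) = -1/9,
    intercept c = (-3) − m·(-2) = -29/9.
Extremal: y(x) = (-1/9) x - 29/9.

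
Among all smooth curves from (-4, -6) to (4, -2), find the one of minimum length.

Arc-length functional: J[y] = ∫ sqrt(1 + (y')^2) dx.
Lagrangian L = sqrt(1 + (y')^2) has no explicit y dependence, so ∂L/∂y = 0 and the Euler-Lagrange equation gives
    d/dx( y' / sqrt(1 + (y')^2) ) = 0  ⇒  y' / sqrt(1 + (y')^2) = const.
Hence y' is constant, so y(x) is affine.
Fitting the endpoints (-4, -6) and (4, -2):
    slope m = ((-2) − (-6)) / (4 − (-4)) = 1/2,
    intercept c = (-6) − m·(-4) = -4.
Extremal: y(x) = (1/2) x - 4.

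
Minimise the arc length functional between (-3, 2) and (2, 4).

Arc-length functional: J[y] = ∫ sqrt(1 + (y')^2) dx.
Lagrangian L = sqrt(1 + (y')^2) has no explicit y dependence, so ∂L/∂y = 0 and the Euler-Lagrange equation gives
    d/dx( y' / sqrt(1 + (y')^2) ) = 0  ⇒  y' / sqrt(1 + (y')^2) = const.
Hence y' is constant, so y(x) is affine.
Fitting the endpoints (-3, 2) and (2, 4):
    slope m = (4 − 2) / (2 − (-3)) = 2/5,
    intercept c = 2 − m·(-3) = 16/5.
Extremal: y(x) = (2/5) x + 16/5.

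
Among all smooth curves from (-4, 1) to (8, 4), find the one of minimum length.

Arc-length functional: J[y] = ∫ sqrt(1 + (y')^2) dx.
Lagrangian L = sqrt(1 + (y')^2) has no explicit y dependence, so ∂L/∂y = 0 and the Euler-Lagrange equation gives
    d/dx( y' / sqrt(1 + (y')^2) ) = 0  ⇒  y' / sqrt(1 + (y')^2) = const.
Hence y' is constant, so y(x) is affine.
Fitting the endpoints (-4, 1) and (8, 4):
    slope m = (4 − 1) / (8 − (-4)) = 1/4,
    intercept c = 1 − m·(-4) = 2.
Extremal: y(x) = (1/4) x + 2.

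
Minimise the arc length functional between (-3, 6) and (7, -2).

Arc-length functional: J[y] = ∫ sqrt(1 + (y')^2) dx.
Lagrangian L = sqrt(1 + (y')^2) has no explicit y dependence, so ∂L/∂y = 0 and the Euler-Lagrange equation gives
    d/dx( y' / sqrt(1 + (y')^2) ) = 0  ⇒  y' / sqrt(1 + (y')^2) = const.
Hence y' is constant, so y(x) is affine.
Fitting the endpoints (-3, 6) and (7, -2):
    slope m = ((-2) − 6) / (7 − (-3)) = -4/5,
    intercept c = 6 − m·(-3) = 18/5.
Extremal: y(x) = (-4/5) x + 18/5.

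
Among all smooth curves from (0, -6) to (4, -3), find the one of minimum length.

Arc-length functional: J[y] = ∫ sqrt(1 + (y')^2) dx.
Lagrangian L = sqrt(1 + (y')^2) has no explicit y dependence, so ∂L/∂y = 0 and the Euler-Lagrange equation gives
    d/dx( y' / sqrt(1 + (y')^2) ) = 0  ⇒  y' / sqrt(1 + (y')^2) = const.
Hence y' is constant, so y(x) is affine.
Fitting the endpoints (0, -6) and (4, -3):
    slope m = ((-3) − (-6)) / (4 − 0) = 3/4,
    intercept c = (-6) − m·0 = -6.
Extremal: y(x) = (3/4) x - 6.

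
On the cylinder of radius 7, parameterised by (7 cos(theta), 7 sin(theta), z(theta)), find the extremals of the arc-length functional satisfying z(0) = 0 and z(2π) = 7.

Parameterise the cylinder of radius R = 7 as
    r(θ) = (7 cos θ, 7 sin θ, z(θ)).
The arc-length element is
    ds = sqrt(49 + (dz/dθ)^2) dθ,
so the Lagrangian is L = sqrt(49 + z'^2).
L depends on z' only, not on z or θ, so ∂L/∂z = 0 and
    ∂L/∂z' = z' / sqrt(49 + z'^2).
The Euler-Lagrange equation gives
    d/dθ( z' / sqrt(49 + z'^2) ) = 0,
so z' is constant. Integrating once:
    z(θ) = a θ + b,
a helix on the cylinder (a straight line when the cylinder is unrolled). The constants a, b are determined by the endpoint conditions.
With endpoint conditions z(0) = 0 and z(2π) = 7: from z(0) = b we get b = 0, and a·2π + 0 = 7 gives a = 7/(2π), so
    z(θ) = (7/(2π)) θ.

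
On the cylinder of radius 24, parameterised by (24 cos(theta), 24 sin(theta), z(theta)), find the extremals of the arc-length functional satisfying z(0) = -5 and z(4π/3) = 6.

Parameterise the cylinder of radius R = 24 as
    r(θ) = (24 cos θ, 24 sin θ, z(θ)).
The arc-length element is
    ds = sqrt(576 + (dz/dθ)^2) dθ,
so the Lagrangian is L = sqrt(576 + z'^2).
L depends on z' only, not on z or θ, so ∂L/∂z = 0 and
    ∂L/∂z' = z' / sqrt(576 + z'^2).
The Euler-Lagrange equation gives
    d/dθ( z' / sqrt(576 + z'^2) ) = 0,
so z' is constant. Integrating once:
    z(θ) = a θ + b,
a helix on the cylinder (a straight line when the cylinder is unrolled). The constants a, b are determined by the endpoint conditions.
With endpoint conditions z(0) = -5 and z(4π/3) = 6: from z(0) = b we get b = -5, and a·4π/3 + -5 = 6 gives a = 33/(4π), so
    z(θ) = (33/(4π)) θ − 5.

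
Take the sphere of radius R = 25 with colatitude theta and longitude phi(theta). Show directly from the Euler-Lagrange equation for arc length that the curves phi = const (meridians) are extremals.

On the sphere of radius R = 25 with spherical coordinates (θ, φ), the induced metric is
    ds^2 = 625(dθ^2 + sin^2(θ) dφ^2).
Using θ as the parameter, the arc-length functional becomes
    J[φ] = ∫ 25 sqrt(1 + sin^2(θ) (dφ/dθ)^2) dθ.
So L = 25 sqrt(1 + sin^2(θ) φ'^2). Compute
    ∂L/∂φ = 0  (L has no explicit φ dependence),
    ∂L/∂φ' = 25 sin^2(θ) φ' / sqrt(1 + sin^2(θ) φ'^2).
For the candidate φ(θ) = c (constant), φ' = 0, so ∂L/∂φ' evaluated along the candidate vanishes, and ∂L/∂φ is identically zero. Hence
    d/dθ(∂L/∂φ') − ∂L/∂φ = 0
is satisfied. Therefore meridians φ = const are extremals of arc length — they are geodesics on the sphere.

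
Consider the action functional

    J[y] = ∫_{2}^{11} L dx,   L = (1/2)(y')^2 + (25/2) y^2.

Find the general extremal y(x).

The Lagrangian is L = (1/2)(y')^2 + (25/2) y^2.
∂L/∂y = 25y.
∂L/∂y' = y'.
The Euler-Lagrange equation d/dx(∂L/∂y') − ∂L/∂y = 0 becomes:
    y'' - 25 y = 0
General solution: y(x) = A e^(5x) + B e^(-5x), where A and B are arbitrary constants fixed by the endpoint conditions.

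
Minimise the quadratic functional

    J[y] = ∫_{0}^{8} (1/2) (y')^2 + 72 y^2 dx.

The Lagrangian is L = (1/2) (y')^2 + 72 y^2.
Compute ∂L/∂y = 144y, ∂L/∂y' = y'.
The Euler-Lagrange equation d/dx(∂L/∂y') − ∂L/∂y = 0 reduces to
    y'' − 144 y = 0.
Its general solution is
    y(x) = A e^(12x) + B e^(−12x),
with A, B fixed by the endpoint conditions.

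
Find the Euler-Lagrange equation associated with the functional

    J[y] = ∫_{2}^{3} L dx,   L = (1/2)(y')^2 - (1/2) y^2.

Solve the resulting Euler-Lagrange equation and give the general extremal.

The Lagrangian is L = (1/2)(y')^2 - (1/2) y^2.
∂L/∂y = -y.
∂L/∂y' = y'.
The Euler-Lagrange equation d/dx(∂L/∂y') − ∂L/∂y = 0 becomes:
    y'' + y = 0
General solution: y(x) = A sin(x) + B cos(x), where A and B are arbitrary constants fixed by the endpoint conditions.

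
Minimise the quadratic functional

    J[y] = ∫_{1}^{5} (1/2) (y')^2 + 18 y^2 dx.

The Lagrangian is L = (1/2) (y')^2 + 18 y^2.
Compute ∂L/∂y = 36y, ∂L/∂y' = y'.
The Euler-Lagrange equation d/dx(∂L/∂y') − ∂L/∂y = 0 reduces to
    y'' − 36 y = 0.
Its general solution is
    y(x) = A e^(6x) + B e^(−6x),
with A, B fixed by the endpoint conditions.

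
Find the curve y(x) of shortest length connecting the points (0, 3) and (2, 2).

Arc-length functional: J[y] = ∫ sqrt(1 + (y')^2) dx.
Lagrangian L = sqrt(1 + (y')^2) has no explicit y dependence, so ∂L/∂y = 0 and the Euler-Lagrange equation gives
    d/dx( y' / sqrt(1 + (y')^2) ) = 0  ⇒  y' / sqrt(1 + (y')^2) = const.
Hence y' is constant, so y(x) is affine.
Fitting the endpoints (0, 3) and (2, 2):
    slope m = (2 − 3) / (2 − 0) = -1/2,
    intercept c = 3 − m·0 = 3.
Extremal: y(x) = (-1/2) x + 3.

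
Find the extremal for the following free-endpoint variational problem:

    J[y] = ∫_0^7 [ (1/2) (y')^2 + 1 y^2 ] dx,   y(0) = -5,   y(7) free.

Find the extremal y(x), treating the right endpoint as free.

The Lagrangian L = (1/2) (y')^2 + 1 y^2 gives
    ∂L/∂y = 2 y,   ∂L/∂y' = y'.
Euler-Lagrange: y'' − 2 y = 0.
With k = sqrt(2), the general solution is
    y(x) = A cosh(sqrt(2) x) + B sinh(sqrt(2) x).
Fixed left endpoint y(0) = -5 ⇒ A = -5.
The right endpoint x = 7 is free, so the natural (transversality) condition is ∂L/∂y' |_{x=7} = 0, i.e. y'(7) = 0.
Compute y'(x) = A k sinh(k x) + B k cosh(k x), so
    y'(7) = A k sinh(k·7) + B k cosh(k·7) = 0
    ⇒ B = −A tanh(k·7) = 5 tanh(sqrt(2)·7).
Therefore the extremal is
    y(x) = −5 cosh(sqrt(2) x) + 5 tanh(sqrt(2)·7) sinh(sqrt(2) x).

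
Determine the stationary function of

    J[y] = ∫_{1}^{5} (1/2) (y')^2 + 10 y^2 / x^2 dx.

The Lagrangian is L = (1/2) (y')^2 + 10 y^2 / x^2.
Compute ∂L/∂y = 20y/x^2, ∂L/∂y' = y'.
The Euler-Lagrange equation d/dx(∂L/∂y') − ∂L/∂y = 0 reduces to
    y'' − 20/x^2 · y = 0  (x > 0).
Its general solution is
    y(x) = A x^5 + B x^(-4),
with A, B fixed by the endpoint conditions.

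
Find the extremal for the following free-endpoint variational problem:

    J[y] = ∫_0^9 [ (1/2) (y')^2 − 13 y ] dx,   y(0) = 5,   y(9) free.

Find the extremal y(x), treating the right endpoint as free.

The Lagrangian L = (1/2) (y')^2 − 13 y gives
    ∂L/∂y = −13,   ∂L/∂y' = y'.
Euler-Lagrange: d/dx(y') − (−13) = 0, i.e. y'' + 13 = 0, so
    y(x) = −(13/2) x^2 + C1 x + C2.
Fixed left endpoint y(0) = 5 ⇒ C2 = 5.
The right endpoint x = 9 is free, so the natural (transversality) condition is ∂L/∂y' |_{x=9} = 0, i.e. y'(9) = 0.
Compute y'(x) = −13 x + C1, so y'(9) = −117 + C1 = 0 ⇒ C1 = 117.
Therefore the extremal is
    y(x) = −(13/2) x^2 + 117 x + 5.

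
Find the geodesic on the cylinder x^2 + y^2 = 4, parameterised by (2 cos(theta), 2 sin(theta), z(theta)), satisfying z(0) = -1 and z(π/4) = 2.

Parameterise the cylinder of radius R = 2 as
    r(θ) = (2 cos θ, 2 sin θ, z(θ)).
The arc-length element is
    ds = sqrt(4 + (dz/dθ)^2) dθ,
so the Lagrangian is L = sqrt(4 + z'^2).
L depends on z' only, not on z or θ, so ∂L/∂z = 0 and
    ∂L/∂z' = z' / sqrt(4 + z'^2).
The Euler-Lagrange equation gives
    d/dθ( z' / sqrt(4 + z'^2) ) = 0,
so z' is constant. Integrating once:
    z(θ) = a θ + b,
a helix on the cylinder (a straight line when the cylinder is unrolled). The constants a, b are determined by the endpoint conditions.
With endpoint conditions z(0) = -1 and z(π/4) = 2: from z(0) = b we get b = -1, and a·π/4 + -1 = 2 gives a = 12/π, so
    z(θ) = (12/π) θ − 1.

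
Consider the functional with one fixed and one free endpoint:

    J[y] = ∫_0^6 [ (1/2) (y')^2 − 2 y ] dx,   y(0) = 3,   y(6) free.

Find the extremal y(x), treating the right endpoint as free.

The Lagrangian L = (1/2) (y')^2 − 2 y gives
    ∂L/∂y = −2,   ∂L/∂y' = y'.
Euler-Lagrange: d/dx(y') − (−2) = 0, i.e. y'' + 2 = 0, so
    y(x) = −(2/2) x^2 + C1 x + C2.
Fixed left endpoint y(0) = 3 ⇒ C2 = 3.
The right endpoint x = 6 is free, so the natural (transversality) condition is ∂L/∂y' |_{x=6} = 0, i.e. y'(6) = 0.
Compute y'(x) = −2 x + C1, so y'(6) = −12 + C1 = 0 ⇒ C1 = 12.
Therefore the extremal is
    y(x) = −x^2 + 12 x + 3.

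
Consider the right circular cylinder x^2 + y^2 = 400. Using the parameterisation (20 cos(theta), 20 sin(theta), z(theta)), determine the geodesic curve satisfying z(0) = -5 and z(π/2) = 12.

Parameterise the cylinder of radius R = 20 as
    r(θ) = (20 cos θ, 20 sin θ, z(θ)).
The arc-length element is
    ds = sqrt(400 + (dz/dθ)^2) dθ,
so the Lagrangian is L = sqrt(400 + z'^2).
L depends on z' only, not on z or θ, so ∂L/∂z = 0 and
    ∂L/∂z' = z' / sqrt(400 + z'^2).
The Euler-Lagrange equation gives
    d/dθ( z' / sqrt(400 + z'^2) ) = 0,
so z' is constant. Integrating once:
    z(θ) = a θ + b,
a helix on the cylinder (a straight line when the cylinder is unrolled). The constants a, b are determined by the endpoint conditions.
With endpoint conditions z(0) = -5 and z(π/2) = 12: from z(0) = b we get b = -5, and a·π/2 + -5 = 12 gives a = 34/π, so
    z(θ) = (34/π) θ − 5.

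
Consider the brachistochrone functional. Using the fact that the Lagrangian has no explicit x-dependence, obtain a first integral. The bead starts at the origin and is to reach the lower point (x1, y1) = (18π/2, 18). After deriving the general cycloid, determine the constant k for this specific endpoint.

The Lagrangian L = sqrt((1 + y'^2) / y) has no explicit x dependence, so the Beltrami identity applies:
    L − y' ∂L/∂y' = C.
Compute ∂L/∂y' = y' / sqrt(y (1 + y'^2)).
Substitute:
    sqrt((1 + y'^2)/y) − y'·y' / sqrt(y (1 + y'^2))
    = (1 + y'^2) / sqrt(y (1 + y'^2)) − y'^2 / sqrt(y (1 + y'^2))
    = 1 / sqrt(y (1 + y'^2)) = C.
Squaring and rearranging gives the first integral
    y (1 + y'^2) = 1/C^2 =: k   (constant).
Solving this first-order ODE by the substitution
    y = (k/2)(1 − cos θ)
yields the cycloid parameterisation
    x(θ) = (k/2)(θ − sin θ),   y(θ) = (k/2)(1 − cos θ).
The constant k is fixed by the endpoint condition.
Now fit the given lower endpoint (x1, y1) = (18π/2, 18). At the bottom of the first arch (θ = π), the parametric equations give
    y(π) = (k/2)(1 − cos π) = k,
    x(π) = (k/2)(π − sin π) = kπ/2.
Matching y(π) = 18 gives k = 18, consistent with x(π) = 18π/2. Therefore the specific cycloid is
    x(θ) = (18/2)(θ − sin θ),   y(θ) = (18/2)(1 − cos θ).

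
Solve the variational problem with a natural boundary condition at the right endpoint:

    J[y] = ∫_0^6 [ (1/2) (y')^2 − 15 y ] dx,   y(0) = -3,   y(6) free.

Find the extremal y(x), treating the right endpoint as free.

The Lagrangian L = (1/2) (y')^2 − 15 y gives
    ∂L/∂y = −15,   ∂L/∂y' = y'.
Euler-Lagrange: d/dx(y') − (−15) = 0, i.e. y'' + 15 = 0, so
    y(x) = −(15/2) x^2 + C1 x + C2.
Fixed left endpoint y(0) = -3 ⇒ C2 = -3.
The right endpoint x = 6 is free, so the natural (transversality) condition is ∂L/∂y' |_{x=6} = 0, i.e. y'(6) = 0.
Compute y'(x) = −15 x + C1, so y'(6) = −90 + C1 = 0 ⇒ C1 = 90.
Therefore the extremal is
    y(x) = −(15/2) x^2 + 90 x − 3.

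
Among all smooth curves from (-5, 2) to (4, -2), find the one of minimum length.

Arc-length functional: J[y] = ∫ sqrt(1 + (y')^2) dx.
Lagrangian L = sqrt(1 + (y')^2) has no explicit y dependence, so ∂L/∂y = 0 and the Euler-Lagrange equation gives
    d/dx( y' / sqrt(1 + (y')^2) ) = 0  ⇒  y' / sqrt(1 + (y')^2) = const.
Hence y' is constant, so y(x) is affine.
Fitting the endpoints (-5, 2) and (4, -2):
    slope m = ((-2) − 2) / (4 − (-5)) = -4/9,
    intercept c = 2 − m·(-5) = -2/9.
Extremal: y(x) = (-4/9) x - 2/9.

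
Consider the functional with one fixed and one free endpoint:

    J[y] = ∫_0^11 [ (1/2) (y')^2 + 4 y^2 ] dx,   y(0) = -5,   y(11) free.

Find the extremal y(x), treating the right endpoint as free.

The Lagrangian L = (1/2) (y')^2 + 4 y^2 gives
    ∂L/∂y = 8 y,   ∂L/∂y' = y'.
Euler-Lagrange: y'' − 8 y = 0.
With k = sqrt(8), the general solution is
    y(x) = A cosh(sqrt(8) x) + B sinh(sqrt(8) x).
Fixed left endpoint y(0) = -5 ⇒ A = -5.
The right endpoint x = 11 is free, so the natural (transversality) condition is ∂L/∂y' |_{x=11} = 0, i.e. y'(11) = 0.
Compute y'(x) = A k sinh(k x) + B k cosh(k x), so
    y'(11) = A k sinh(k·11) + B k cosh(k·11) = 0
    ⇒ B = −A tanh(k·11) = 5 tanh(sqrt(8)·11).
Therefore the extremal is
    y(x) = −5 cosh(sqrt(8) x) + 5 tanh(sqrt(8)·11) sinh(sqrt(8) x).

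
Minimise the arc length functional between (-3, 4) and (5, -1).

Arc-length functional: J[y] = ∫ sqrt(1 + (y')^2) dx.
Lagrangian L = sqrt(1 + (y')^2) has no explicit y dependence, so ∂L/∂y = 0 and the Euler-Lagrange equation gives
    d/dx( y' / sqrt(1 + (y')^2) ) = 0  ⇒  y' / sqrt(1 + (y')^2) = const.
Hence y' is constant, so y(x) is affine.
Fitting the endpoints (-3, 4) and (5, -1):
    slope m = ((-1) − 4) / (5 − (-3)) = -5/8,
    intercept c = 4 − m·(-3) = 17/8.
Extremal: y(x) = (-5/8) x + 17/8.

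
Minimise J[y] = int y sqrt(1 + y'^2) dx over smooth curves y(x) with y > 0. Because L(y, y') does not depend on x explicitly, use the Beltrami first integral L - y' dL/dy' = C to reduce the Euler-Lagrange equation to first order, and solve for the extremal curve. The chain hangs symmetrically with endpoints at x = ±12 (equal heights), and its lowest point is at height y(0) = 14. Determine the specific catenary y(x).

The Lagrangian L(y, y') = y sqrt(1 + y'^2) has no explicit x dependence, so the Beltrami identity applies:
    L − y' ∂L/∂y' = C.
Compute ∂L/∂y' = y · y' / sqrt(1 + y'^2). Then
    L − y' ∂L/∂y'
    = y sqrt(1 + y'^2) − y · y'^2 / sqrt(1 + y'^2)
    = y (1 + y'^2 − y'^2) / sqrt(1 + y'^2)
    = y / sqrt(1 + y'^2) = C.
Squaring gives y^2 = C^2 (1 + y'^2), i.e.
    y'^2 = y^2 / C^2 − 1.
Separating variables,
    dy / sqrt(y^2 − C^2) = dx / C,
and integrating gives arccosh(y / C) = (x − a)/C, so
    y(x) = C cosh((x − a)/C),
the catenary. The constants C and a are fixed by the two endpoint conditions (and, for the hanging-chain problem, the length constraint selects C).
Now fit the given data. The endpoints x = ±12 are symmetric at equal height, so the catenary is even about its minimum: a = 0 and y(x) = C cosh(x/C). The lowest point is y(0) = C cosh(0) = C, and we are told y(0) = 14, so C = 14. Therefore
    y(x) = 14 cosh(x/14),
and at the endpoints
    y(±12) = 14 cosh(12/14).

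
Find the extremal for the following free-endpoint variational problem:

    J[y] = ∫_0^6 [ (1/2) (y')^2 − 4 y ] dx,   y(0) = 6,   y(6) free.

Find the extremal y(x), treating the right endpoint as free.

The Lagrangian L = (1/2) (y')^2 − 4 y gives
    ∂L/∂y = −4,   ∂L/∂y' = y'.
Euler-Lagrange: d/dx(y') − (−4) = 0, i.e. y'' + 4 = 0, so
    y(x) = −(4/2) x^2 + C1 x + C2.
Fixed left endpoint y(0) = 6 ⇒ C2 = 6.
The right endpoint x = 6 is free, so the natural (transversality) condition is ∂L/∂y' |_{x=6} = 0, i.e. y'(6) = 0.
Compute y'(x) = −4 x + C1, so y'(6) = −24 + C1 = 0 ⇒ C1 = 24.
Therefore the extremal is
    y(x) = −2 x^2 + 24 x + 6.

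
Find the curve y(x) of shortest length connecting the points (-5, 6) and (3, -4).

Arc-length functional: J[y] = ∫ sqrt(1 + (y')^2) dx.
Lagrangian L = sqrt(1 + (y')^2) has no explicit y dependence, so ∂L/∂y = 0 and the Euler-Lagrange equation gives
    d/dx( y' / sqrt(1 + (y')^2) ) = 0  ⇒  y' / sqrt(1 + (y')^2) = const.
Hence y' is constant, so y(x) is affine.
Fitting the endpoints (-5, 6) and (3, -4):
    slope m = ((-4) − 6) / (3 − (-5)) = -5/4,
    intercept c = 6 − m·(-5) = -1/4.
Extremal: y(x) = (-5/4) x - 1/4.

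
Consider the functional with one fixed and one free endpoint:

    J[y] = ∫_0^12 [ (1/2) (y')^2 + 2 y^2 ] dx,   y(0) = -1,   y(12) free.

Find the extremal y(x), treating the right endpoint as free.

The Lagrangian L = (1/2) (y')^2 + 2 y^2 gives
    ∂L/∂y = 4 y,   ∂L/∂y' = y'.
Euler-Lagrange: y'' − 4 y = 0.
With k = 2, the general solution is
    y(x) = A cosh(2 x) + B sinh(2 x).
Fixed left endpoint y(0) = -1 ⇒ A = -1.
The right endpoint x = 12 is free, so the natural (transversality) condition is ∂L/∂y' |_{x=12} = 0, i.e. y'(12) = 0.
Compute y'(x) = A k sinh(k x) + B k cosh(k x), so
    y'(12) = A k sinh(k·12) + B k cosh(k·12) = 0
    ⇒ B = −A tanh(k·12) = tanh(2·12).
Therefore the extremal is
    y(x) = −cosh(2 x) + tanh(2·12) sinh(2 x).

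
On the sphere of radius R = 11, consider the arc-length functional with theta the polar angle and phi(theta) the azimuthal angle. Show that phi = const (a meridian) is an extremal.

On the sphere of radius R = 11 with spherical coordinates (θ, φ), the induced metric is
    ds^2 = 121(dθ^2 + sin^2(θ) dφ^2).
Using θ as the parameter, the arc-length functional becomes
    J[φ] = ∫ 11 sqrt(1 + sin^2(θ) (dφ/dθ)^2) dθ.
So L = 11 sqrt(1 + sin^2(θ) φ'^2). Compute
    ∂L/∂φ = 0  (L has no explicit φ dependence),
    ∂L/∂φ' = 11 sin^2(θ) φ' / sqrt(1 + sin^2(θ) φ'^2).
For the candidate φ(θ) = c (constant), φ' = 0, so ∂L/∂φ' evaluated along the candidate vanishes, and ∂L/∂φ is identically zero. Hence
    d/dθ(∂L/∂φ') − ∂L/∂φ = 0
is satisfied. Therefore meridians φ = const are extremals of arc length — they are geodesics on the sphere.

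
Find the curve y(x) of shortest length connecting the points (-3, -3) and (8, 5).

Arc-length functional: J[y] = ∫ sqrt(1 + (y')^2) dx.
Lagrangian L = sqrt(1 + (y')^2) has no explicit y dependence, so ∂L/∂y = 0 and the Euler-Lagrange equation gives
    d/dx( y' / sqrt(1 + (y')^2) ) = 0  ⇒  y' / sqrt(1 + (y')^2) = const.
Hence y' is constant, so y(x) is affine.
Fitting the endpoints (-3, -3) and (8, 5):
    slope m = (5 − (-3)) / (8 − (-3)) = 8/11,
    intercept c = (-3) − m·(-3) = -9/11.
Extremal: y(x) = (8/11) x - 9/11.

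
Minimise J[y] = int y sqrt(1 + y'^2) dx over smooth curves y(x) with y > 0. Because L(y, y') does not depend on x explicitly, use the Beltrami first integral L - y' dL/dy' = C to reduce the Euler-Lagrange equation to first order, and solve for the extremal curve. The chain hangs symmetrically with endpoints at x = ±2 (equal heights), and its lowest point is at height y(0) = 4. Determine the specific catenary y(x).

The Lagrangian L(y, y') = y sqrt(1 + y'^2) has no explicit x dependence, so the Beltrami identity applies:
    L − y' ∂L/∂y' = C.
Compute ∂L/∂y' = y · y' / sqrt(1 + y'^2). Then
    L − y' ∂L/∂y'
    = y sqrt(1 + y'^2) − y · y'^2 / sqrt(1 + y'^2)
    = y (1 + y'^2 − y'^2) / sqrt(1 + y'^2)
    = y / sqrt(1 + y'^2) = C.
Squaring gives y^2 = C^2 (1 + y'^2), i.e.
    y'^2 = y^2 / C^2 − 1.
Separating variables,
    dy / sqrt(y^2 − C^2) = dx / C,
and integrating gives arccosh(y / C) = (x − a)/C, so
    y(x) = C cosh((x − a)/C),
the catenary. The constants C and a are fixed by the two endpoint conditions (and, for the hanging-chain problem, the length constraint selects C).
Now fit the given data. The endpoints x = ±2 are symmetric at equal height, so the catenary is even about its minimum: a = 0 and y(x) = C cosh(x/C). The lowest point is y(0) = C cosh(0) = C, and we are told y(0) = 4, so C = 4. Therefore
    y(x) = 4 cosh(x/4),
and at the endpoints
    y(±2) = 4 cosh(2/4).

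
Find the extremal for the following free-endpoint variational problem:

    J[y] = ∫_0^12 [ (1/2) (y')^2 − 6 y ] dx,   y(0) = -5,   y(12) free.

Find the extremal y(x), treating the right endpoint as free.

The Lagrangian L = (1/2) (y')^2 − 6 y gives
    ∂L/∂y = −6,   ∂L/∂y' = y'.
Euler-Lagrange: d/dx(y') − (−6) = 0, i.e. y'' + 6 = 0, so
    y(x) = −(6/2) x^2 + C1 x + C2.
Fixed left endpoint y(0) = -5 ⇒ C2 = -5.
The right endpoint x = 12 is free, so the natural (transversality) condition is ∂L/∂y' |_{x=12} = 0, i.e. y'(12) = 0.
Compute y'(x) = −6 x + C1, so y'(12) = −72 + C1 = 0 ⇒ C1 = 72.
Therefore the extremal is
    y(x) = −3 x^2 + 72 x − 5.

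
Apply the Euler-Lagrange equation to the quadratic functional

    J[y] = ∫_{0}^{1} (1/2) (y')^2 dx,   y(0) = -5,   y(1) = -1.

The Lagrangian is L = (1/2) (y')^2.
Compute ∂L/∂y = 0, ∂L/∂y' = y'.
The Euler-Lagrange equation d/dx(∂L/∂y') − ∂L/∂y = 0 reduces to
    y'' = 0.
Its general solution is
    y(x) = A x + B,
with A, B fixed by the endpoint conditions.
Applying the endpoint conditions y(0) = -5 and y(1) = -1: solve A·0 + B = -5 and A·1 + B = -1. Subtracting gives A(1 − 0) = -1 − -5, so A = 4, and B = -5 − A·0 = -5. Therefore
    y(x) = 4 x - 5.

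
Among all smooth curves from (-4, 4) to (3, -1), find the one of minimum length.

Arc-length functional: J[y] = ∫ sqrt(1 + (y')^2) dx.
Lagrangian L = sqrt(1 + (y')^2) has no explicit y dependence, so ∂L/∂y = 0 and the Euler-Lagrange equation gives
    d/dx( y' / sqrt(1 + (y')^2) ) = 0  ⇒  y' / sqrt(1 + (y')^2) = const.
Hence y' is constant, so y(x) is affine.
Fitting the endpoints (-4, 4) and (3, -1):
    slope m = ((-1) − 4) / (3 − (-4)) = -5/7,
    intercept c = 4 − m·(-4) = 8/7.
Extremal: y(x) = (-5/7) x + 8/7.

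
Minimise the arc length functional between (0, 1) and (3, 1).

Arc-length functional: J[y] = ∫ sqrt(1 + (y')^2) dx.
Lagrangian L = sqrt(1 + (y')^2) has no explicit y dependence, so ∂L/∂y = 0 and the Euler-Lagrange equation gives
    d/dx( y' / sqrt(1 + (y')^2) ) = 0  ⇒  y' / sqrt(1 + (y')^2) = const.
Hence y' is constant, so y(x) is affine.
Fitting the endpoints (0, 1) and (3, 1):
    slope m = (1 − 1) / (3 − 0) = 0,
    intercept c = 1 − m·0 = 1.
Extremal: y(x) = 1.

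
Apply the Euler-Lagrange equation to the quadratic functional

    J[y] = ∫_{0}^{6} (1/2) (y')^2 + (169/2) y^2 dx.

The Lagrangian is L = (1/2) (y')^2 + (169/2) y^2.
Compute ∂L/∂y = 169y, ∂L/∂y' = y'.
The Euler-Lagrange equation d/dx(∂L/∂y') − ∂L/∂y = 0 reduces to
    y'' − 169 y = 0.
Its general solution is
    y(x) = A e^(13x) + B e^(−13x),
with A, B fixed by the endpoint conditions.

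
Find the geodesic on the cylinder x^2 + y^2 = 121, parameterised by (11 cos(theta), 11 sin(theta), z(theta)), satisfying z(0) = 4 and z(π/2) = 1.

Parameterise the cylinder of radius R = 11 as
    r(θ) = (11 cos θ, 11 sin θ, z(θ)).
The arc-length element is
    ds = sqrt(121 + (dz/dθ)^2) dθ,
so the Lagrangian is L = sqrt(121 + z'^2).
L depends on z' only, not on z or θ, so ∂L/∂z = 0 and
    ∂L/∂z' = z' / sqrt(121 + z'^2).
The Euler-Lagrange equation gives
    d/dθ( z' / sqrt(121 + z'^2) ) = 0,
so z' is constant. Integrating once:
    z(θ) = a θ + b,
a helix on the cylinder (a straight line when the cylinder is unrolled). The constants a, b are determined by the endpoint conditions.
With endpoint conditions z(0) = 4 and z(π/2) = 1: from z(0) = b we get b = 4, and a·π/2 + 4 = 1 gives a = -6/π, so
    z(θ) = (-6/π) θ + 4.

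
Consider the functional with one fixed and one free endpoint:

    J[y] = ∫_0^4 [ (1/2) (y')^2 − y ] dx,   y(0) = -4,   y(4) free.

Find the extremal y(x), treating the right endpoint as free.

The Lagrangian L = (1/2) (y')^2 − y gives
    ∂L/∂y = −1,   ∂L/∂y' = y'.
Euler-Lagrange: d/dx(y') − (−1) = 0, i.e. y'' + 1 = 0, so
    y(x) = −(1/2) x^2 + C1 x + C2.
Fixed left endpoint y(0) = -4 ⇒ C2 = -4.
The right endpoint x = 4 is free, so the natural (transversality) condition is ∂L/∂y' |_{x=4} = 0, i.e. y'(4) = 0.
Compute y'(x) = −1 x + C1, so y'(4) = −4 + C1 = 0 ⇒ C1 = 4.
Therefore the extremal is
    y(x) = −x^2/2 + 4 x − 4.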